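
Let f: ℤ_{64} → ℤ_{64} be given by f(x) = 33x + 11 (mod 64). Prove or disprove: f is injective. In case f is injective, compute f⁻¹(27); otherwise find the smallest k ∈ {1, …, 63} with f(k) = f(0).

16

Suppose f(a) = f(b) in ℤ_{64}. Then 33a + 11 ≡ 33b + 11 (mod 64), so 33(a − b) ≡ 0 (mod 64).
Since gcd(33, 64) = 1, 33 is invertible modulo 64, thus a − b ≡ 0 (mod 64), i.e. a = b.
Thus f is injective.
We now compute 33⁻¹ mod 64 explicitly. Euclid's algorithm: 64 = 1·33 + 31, 33 = 1·31 + 2, 31 = 15·2 + 1; back-substituting gives 1 = 33·33 − 17·64, so 33⁻¹ ≡ 33 (mod 64).
Since f is injective, we compute f⁻¹(27): solve 33x + 11 ≡ 27 (mod 64), i.e. 33x ≡ 16 (mod 64).
Multiplying by 33⁻¹ = 33 gives x ≡ 33·16 = 528 = 8·64 + 16 ≡ 16 (mod 64).
Check: f(16) = 33·16 + 11 = 539 = 8·64 + 27 ≡ 27 (mod 64).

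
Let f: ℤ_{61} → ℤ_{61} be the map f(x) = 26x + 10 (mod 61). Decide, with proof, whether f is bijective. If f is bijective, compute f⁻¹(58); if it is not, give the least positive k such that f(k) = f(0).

30

If f(u) = f(v), then 26u ≡ 26v (mod 61). Because gcd(26, 61) = 1, we may cancel 26 to get u ≡ v (mod 61).
We now compute 26⁻¹ mod 61 explicitly. Euclid's algorithm: 61 = 2·26 + 9, 26 = 2·9 + 8, 9 = 1·8 + 1; back-substituting gives 1 = 54·26 − 23·61, so 26⁻¹ ≡ 54 (mod 61).
For any y ∈ ℤ_{61}, x = 54(y − 10) mod 61 satisfies f(x) = 26·54(y − 10) + 10 ≡ y (since 26·54 ≡ 1 mod 61). So every y has a preimage.
So f is bijective.
Since f is bijective, we find f⁻¹(58): we need 26x ≡ 58 − 10 ≡ 48 (mod 61). Using 26⁻¹ = 54: x ≡ 54·48 = 2592 = 42·61 + 30, so x = 30.
Check: f(30) = 26·30 + 10 = 790 = 12·61 + 58 ≡ 58 (mod 61).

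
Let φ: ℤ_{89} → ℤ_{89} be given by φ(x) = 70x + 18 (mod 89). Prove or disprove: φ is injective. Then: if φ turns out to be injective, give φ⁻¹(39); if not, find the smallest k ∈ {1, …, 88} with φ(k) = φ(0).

Recall that injectivity means: for all s, t in the domain, φ(s) = φ(t) implies s = t.
Suppose φ(s) = φ(t) in ℤ_{89}. Then 70s + 18 ≡ 70t + 18 (mod 89), therefore 70(s − t) ≡ 0 (mod 89).
Since gcd(70, 89) = 1, 70 is invertible modulo 89, thus s − t ≡ 0 (mod 89), i.e. s = t.
Therefore φ is injective.
We now compute 70⁻¹ mod 89 explicitly. Euclid's algorithm: 89 = 1·70 + 19, 70 = 3·19 + 13, 19 = 1·13 + 6, 13 = 2·6 + 1; back-substituting gives 1 = 14·70 − 11·89, so 70⁻¹ ≡ 14 (mod 89).
Since φ is injective, we find φ⁻¹(39): we need 70x ≡ 39 − 18 ≡ 21 (mod 89). Using 70⁻¹ = 14: x ≡ 14·21 = 294 = 3·89 + 27, so x = 27.
Check: φ(27) = 70·27 + 18 = 1908 = 21·89 + 39 ≡ 39 (mod 89).

27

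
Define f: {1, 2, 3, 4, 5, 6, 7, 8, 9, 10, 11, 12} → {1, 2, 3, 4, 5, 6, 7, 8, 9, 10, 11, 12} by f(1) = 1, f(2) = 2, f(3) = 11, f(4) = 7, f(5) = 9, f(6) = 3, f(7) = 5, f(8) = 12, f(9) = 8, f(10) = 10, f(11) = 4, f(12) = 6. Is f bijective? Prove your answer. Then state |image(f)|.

12

The values 1, 2, 11, 7, 9, 3, 5, 12, 8, 10, 4, 6 are a permutation of {1, 2, 3, 4, 5, 6, 7, 8, 9, 10, 11, 12}: each element appears exactly once.
So f is injective and surjective, hence bijective.
The image of f is {1, 2, 3, 4, 5, 6, 7, 8, 9, 10, 11, 12}, which has 12 elements.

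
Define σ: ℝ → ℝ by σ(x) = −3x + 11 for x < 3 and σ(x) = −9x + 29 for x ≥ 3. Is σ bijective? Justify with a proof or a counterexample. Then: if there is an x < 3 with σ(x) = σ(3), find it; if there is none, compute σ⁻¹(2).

3

Both pieces are strictly decreasing (slopes −3 and −9), so each is injective on its own interval.
The left piece maps (−∞, 3) onto (2, ∞); the right piece maps [3, ∞) onto (−∞, 2].
Since 2 = 2, the images partition ℝ: σ is injective and surjective, hence bijective.
Because the two images are disjoint, no x < 3 has σ(x) = σ(3), so we compute σ⁻¹(2): 2 lies in (−∞, 2], so solve −9x + 29 = 2: x = (2 − 29)/(−9) = 3.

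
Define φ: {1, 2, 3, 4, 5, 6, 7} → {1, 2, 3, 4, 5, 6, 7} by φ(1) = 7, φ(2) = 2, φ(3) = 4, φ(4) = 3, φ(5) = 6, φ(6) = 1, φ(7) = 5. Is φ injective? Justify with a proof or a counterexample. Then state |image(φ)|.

The values φ(1), …, φ(7) are 7, 2, 4, 3, 6, 1, 5 — all distinct.
So φ(a) = φ(b) only when a = b, and φ is injective.
The image of φ is {1, 2, 3, 4, 5, 6, 7}, which has 7 elements.

7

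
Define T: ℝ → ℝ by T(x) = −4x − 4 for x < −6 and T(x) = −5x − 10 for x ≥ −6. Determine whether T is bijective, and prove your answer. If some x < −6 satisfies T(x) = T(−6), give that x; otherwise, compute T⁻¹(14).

-24/5

Both pieces are strictly decreasing (slopes −4 and −5), so each is injective on its own interval.
The left piece maps (−∞, −6) onto (20, ∞); the right piece maps [−6, ∞) onto (−∞, 20].
Since 20 = 20, the images partition ℝ: T is injective and surjective, hence bijective.
Because the two images are disjoint, no x < −6 has T(x) = T(−6), so we compute T⁻¹(14): 14 lies in (−∞, 20], so solve −5x − 10 = 14: x = (14 + 10)/(−5) = −24/5.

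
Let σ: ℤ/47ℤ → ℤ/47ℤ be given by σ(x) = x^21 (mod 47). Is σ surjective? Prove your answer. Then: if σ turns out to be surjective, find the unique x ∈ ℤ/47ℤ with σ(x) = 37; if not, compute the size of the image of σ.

25

Since 47 is prime, the nonzero elements of ℤ/47ℤ form a cyclic group of order 46.
As gcd(21, 46) = 1, raising to the 21st power is a bijection on this group: if s^21 ≡ t^21 then (st^{−1})^21 = 1, and the only element of order dividing gcd(21, 46) = 1 is 1, so s = t.
With σ(0) = 0 this makes σ injective on all of ℤ/47ℤ, hence bijective (finite equal-size domain and codomain). In particular σ is surjective.
Since σ is surjective, we find the preimage of 37. The inverse of x ↦ x^21 on (ℤ/47ℤ)^× is x ↦ x^11, because 21·11 = 231 = 5·46 + 1 ≡ 1 (mod 46) and x^{46} = 1 for x ≠ 0 (Fermat). So σ⁻¹(37) = 37^11 mod 47.
Repeated squaring mod 47: 37^1 ≡ 37, 37^2 ≡ 37² = 1369 ≡ 6, 37^4 ≡ 6² = 36, 37^8 ≡ 36² = 1296 ≡ 27. Since 11 = 8 + 2 + 1, 37^11 ≡ 27·6·37: 27·6 = 162 ≡ 21, then 21·37 = 777 ≡ 25. So 37^11 ≡ 25 (mod 47).
Hence σ⁻¹(37) = 25.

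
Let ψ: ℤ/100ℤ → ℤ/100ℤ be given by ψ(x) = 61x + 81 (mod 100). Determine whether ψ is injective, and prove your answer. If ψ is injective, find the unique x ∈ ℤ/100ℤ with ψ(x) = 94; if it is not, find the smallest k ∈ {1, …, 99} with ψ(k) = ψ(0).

If ψ(u) = ψ(v), then 61u ≡ 61v (mod 100). Because gcd(61, 100) = 1, we may cancel 61 to get u ≡ v (mod 100).
So ψ is injective.
We now compute 61⁻¹ mod 100 explicitly. Euclid's algorithm: 100 = 1·61 + 39, 61 = 1·39 + 22, 39 = 1·22 + 17, 22 = 1·17 + 5, 17 = 3·5 + 2, 5 = 2·2 + 1; back-substituting gives 1 = 41·61 − 25·100, so 61⁻¹ ≡ 41 (mod 100).
Since ψ is injective, we find ψ⁻¹(94): we need 61x ≡ 94 − 81 ≡ 13 (mod 100). Using 61⁻¹ = 41: x ≡ 41·13 = 533 = 5·100 + 33, so x = 33.
Check: ψ(33) = 61·33 + 81 = 2094 = 20·100 + 94 ≡ 94 (mod 100).

33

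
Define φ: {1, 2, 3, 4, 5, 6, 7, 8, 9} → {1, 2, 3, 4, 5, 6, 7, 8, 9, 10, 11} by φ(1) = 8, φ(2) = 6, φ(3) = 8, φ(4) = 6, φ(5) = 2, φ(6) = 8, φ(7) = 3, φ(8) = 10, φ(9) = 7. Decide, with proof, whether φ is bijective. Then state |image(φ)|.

φ(1) = 8 = φ(3) with 1 ≠ 3, so φ is not injective, hence not bijective.
The image of φ is {2, 3, 6, 7, 8, 10}, which has 6 elements.

6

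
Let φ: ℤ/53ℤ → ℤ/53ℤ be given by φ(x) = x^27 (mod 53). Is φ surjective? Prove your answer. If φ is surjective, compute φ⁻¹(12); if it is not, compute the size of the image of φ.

Since 53 is prime, the nonzero elements of ℤ/53ℤ form a cyclic group of order 52.
As gcd(27, 52) = 1, raising to the 27th power is a bijection on this group: if x_1^27 ≡ x_2^27 then (x_1x_2^{−1})^27 = 1, and the only element of order dividing gcd(27, 52) = 1 is 1, so x_1 = x_2.
With φ(0) = 0 this makes φ injective on all of ℤ/53ℤ, hence bijective (finite equal-size domain and codomain). In particular φ is surjective.
Since φ is surjective, we find the preimage of 12. The inverse of x ↦ x^27 on (ℤ/53ℤ)^× is x ↦ x^27, because 27·27 = 729 = 14·52 + 1 ≡ 1 (mod 52) and x^{52} = 1 for x ≠ 0 (Fermat). So φ⁻¹(12) = 12^27 mod 53.
Repeated squaring mod 53: 12^1 ≡ 12, 12^2 ≡ 12² = 144 ≡ 38, 12^4 ≡ 38² = 1444 ≡ 13, 12^8 ≡ 13² = 169 ≡ 10, 12^16 ≡ 10² = 100 ≡ 47. Since 27 = 16 + 8 + 2 + 1, 12^27 ≡ 47·10·38·12: 47·10 = 470 ≡ 46, then 46·38 = 1748 ≡ 52, then 52·12 = 624 ≡ 41. So 12^27 ≡ 41 (mod 53).
Hence φ⁻¹(12) = 41.

41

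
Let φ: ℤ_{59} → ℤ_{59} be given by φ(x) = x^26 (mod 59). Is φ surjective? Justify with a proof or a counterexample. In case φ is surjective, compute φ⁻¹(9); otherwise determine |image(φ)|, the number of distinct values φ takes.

30

φ(29): Repeated squaring mod 59: 29^1 ≡ 29, 29^2 ≡ 29² = 841 ≡ 15, 29^4 ≡ 15² = 225 ≡ 48, 29^8 ≡ 48² = 2304 ≡ 3, 29^16 ≡ 3² = 9. Since 26 = 16 + 8 + 2, 29^26 ≡ 9·3·15: 9·3 = 27, then 27·15 = 405 ≡ 51. So 29^26 ≡ 51 (mod 59).
φ(30): Repeated squaring mod 59: 30^1 ≡ 30, 30^2 ≡ 30² = 900 ≡ 15, 30^4 ≡ 15² = 225 ≡ 48, 30^8 ≡ 48² = 2304 ≡ 3, 30^16 ≡ 3² = 9. Since 26 = 16 + 8 + 2, 30^26 ≡ 9·3·15: 9·3 = 27, then 27·15 = 405 ≡ 51. So 30^26 ≡ 51 (mod 59).
So φ(29) = φ(30) = 51 while 29 ≠ 30, therefore φ is not injective.
A non-injective map from the 59-element set ℤ_{59} to itself takes at most 58 distinct values, so it cannot be surjective. Thus φ is not surjective.
Since φ is not surjective, we determine |image(φ)|. Computing x^26 mod 59 for each x (by repeated squaring, reducing mod 59 at every step), the values φ(0), φ(1), …, φ(58) are: 0, 1, 22, 35, 12, 17, 3, 16, 28, 45, 20, 25, 7, 21, 57, 5, 26, 48, 46, 4, 27, 29, 19, 9, 36, 53, 49, 41, 15, 51, 51, 15, 41, 49, 53, 36, 9, 19, 29, 27, 4, 46, 48, 26, 5, 57, 21, 7, 25, 20, 45, 28, 16, 3, 17, 12, 35, 22, 1.
The distinct values are {0, 1, 3, 4, 5, 7, 9, 12, 15, 16, 17, 19, 20, 21, 22, 25, 26, 27, 28, 29, 35, 36, 41, 45, 46, 48, 49, 51, 53, 57}; there are 30 of them.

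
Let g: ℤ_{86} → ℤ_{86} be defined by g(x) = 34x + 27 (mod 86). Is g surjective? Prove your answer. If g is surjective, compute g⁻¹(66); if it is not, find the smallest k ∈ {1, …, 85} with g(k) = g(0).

43

Since gcd(34, 86) = 2, we have 34x ≡ 0 (mod 2) for all x, so g(x) ≡ 1 (mod 2).
But 0 ≢ 1 (mod 2), so 0 ∈ ℤ_{86} has no preimage. So g is not surjective.
Since g is not surjective, we find the least positive k with g(k) = g(0): this means 34k ≡ 0 (mod 86), i.e. 86 ∣ 34k. Since gcd(34, 86) = 2, dividing through by 2 this holds exactly when 43 ∣ 17k, and as gcd(17, 43) = 1, exactly when 43 ∣ k.
The smallest positive such k is 43.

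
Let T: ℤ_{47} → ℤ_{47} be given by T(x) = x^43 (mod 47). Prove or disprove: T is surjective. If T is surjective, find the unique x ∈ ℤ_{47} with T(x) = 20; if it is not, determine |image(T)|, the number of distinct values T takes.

Since 47 is prime, the nonzero elements of ℤ_{47} form a cyclic group of order 46.
As gcd(43, 46) = 1, raising to the 43rd power is a bijection on this group: if s^43 ≡ t^43 then (st^{−1})^43 = 1, and the only element of order dividing gcd(43, 46) = 1 is 1, so s = t.
With T(0) = 0 this makes T injective on all of ℤ_{47}, hence bijective (finite equal-size domain and codomain). In particular T is surjective.
Since T is surjective, we find the preimage of 20. The inverse of x ↦ x^43 on (ℤ_{47})^× is x ↦ x^15, because 43·15 = 645 = 14·46 + 1 ≡ 1 (mod 46) and x^{46} = 1 for x ≠ 0 (Fermat). So T⁻¹(20) = 20^15 mod 47.
Repeated squaring mod 47: 20^1 ≡ 20, 20^2 ≡ 20² = 400 ≡ 24, 20^4 ≡ 24² = 576 ≡ 12, 20^8 ≡ 12² = 144 ≡ 3. Since 15 = 8 + 4 + 2 + 1, 20^15 ≡ 3·12·24·20: 3·12 = 36, then 36·24 = 864 ≡ 18, then 18·20 = 360 ≡ 31. So 20^15 ≡ 31 (mod 47).
Hence T⁻¹(20) = 31.

31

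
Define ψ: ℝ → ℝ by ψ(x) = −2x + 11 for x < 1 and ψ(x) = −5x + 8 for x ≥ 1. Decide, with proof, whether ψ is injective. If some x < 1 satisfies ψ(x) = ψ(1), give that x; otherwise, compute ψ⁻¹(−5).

13/5

Both pieces are strictly decreasing (slopes −2 and −5), so each is injective on its own interval.
The left piece maps (−∞, 1) onto (9, ∞); the right piece maps [1, ∞) onto (−∞, 3].
These images are disjoint, so no value is attained by both pieces. Hence ψ is injective.
Because the two images are disjoint, no x < 1 has ψ(x) = ψ(1), so we compute ψ⁻¹(−5): −5 lies in (−∞, 3], so solve −5x + 8 = −5: x = (−5 − 8)/(−5) = 13/5.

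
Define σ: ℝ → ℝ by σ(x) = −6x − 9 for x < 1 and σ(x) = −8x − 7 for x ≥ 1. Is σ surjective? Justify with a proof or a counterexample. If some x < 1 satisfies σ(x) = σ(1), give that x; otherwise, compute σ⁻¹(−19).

Both pieces are strictly decreasing (slopes −6 and −8), so each is injective on its own interval.
The left piece maps (−∞, 1) onto (−15, ∞); the right piece maps [1, ∞) onto (−∞, −15].
These images together cover ℝ, so σ is surjective.
Because the two images are disjoint, no x < 1 has σ(x) = σ(1), so we compute σ⁻¹(−19): −19 lies in (−∞, −15], so solve −8x − 7 = −19: x = (−19 + 7)/(−8) = 3/2.

3/2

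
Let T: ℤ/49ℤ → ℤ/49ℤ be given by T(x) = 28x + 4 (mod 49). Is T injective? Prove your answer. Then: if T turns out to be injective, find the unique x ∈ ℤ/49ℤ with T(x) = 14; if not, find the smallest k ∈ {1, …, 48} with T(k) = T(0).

We have gcd(28, 49) = 7 > 1. Taking u = 0 and v = 7: T(0) = 4 and T(7) = 28·7 + 4 = 200 ≡ 4 (mod 49).
So T(0) = T(7) while 0 ≠ 7, hence T is not injective.
Since T is not injective, we find the least positive k with T(k) = T(0): this means 28k ≡ 0 (mod 49), i.e. 49 ∣ 28k. Since gcd(28, 49) = 7, dividing through by 7 this holds exactly when 7 ∣ 4k, and as gcd(4, 7) = 1, exactly when 7 ∣ k.
The smallest positive such k is 7.

7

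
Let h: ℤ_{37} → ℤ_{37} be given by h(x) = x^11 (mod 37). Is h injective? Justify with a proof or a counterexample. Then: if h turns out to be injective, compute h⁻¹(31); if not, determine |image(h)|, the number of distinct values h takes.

6

Since 37 is prime, the nonzero elements of ℤ_{37} form a cyclic group of order 36.
As gcd(11, 36) = 1, raising to the 11th power is a bijection on this group: if x_1^11 ≡ x_2^11 then (x_1x_2^{−1})^11 = 1, and the only element of order dividing gcd(11, 36) = 1 is 1, so x_1 = x_2.
With h(0) = 0 this makes h injective on all of ℤ_{37}, hence bijective (finite equal-size domain and codomain). In particular h is injective.
Since h is injective, we find the preimage of 31. The inverse of x ↦ x^11 on (ℤ_{37})^× is x ↦ x^23, because 11·23 = 253 = 7·36 + 1 ≡ 1 (mod 36) and x^{36} = 1 for x ≠ 0 (Fermat). So h⁻¹(31) = 31^23 mod 37.
Repeated squaring mod 37: 31^1 ≡ 31, 31^2 ≡ 31² = 961 ≡ 36, 31^4 ≡ 36² = 1296 ≡ 1, 31^8 ≡ 1² = 1, 31^16 ≡ 1² = 1. Since 23 = 16 + 4 + 2 + 1, 31^23 ≡ 1·1·36·31: 1·1 = 1, then 1·36 = 36, then 36·31 = 1116 ≡ 6. So 31^23 ≡ 6 (mod 37).
Hence h⁻¹(31) = 6.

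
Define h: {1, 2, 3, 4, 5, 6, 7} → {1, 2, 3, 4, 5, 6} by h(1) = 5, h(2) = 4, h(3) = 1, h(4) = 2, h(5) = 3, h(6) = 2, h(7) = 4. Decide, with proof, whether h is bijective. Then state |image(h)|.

h(4) = 2 = h(6) with 4 ≠ 6, so h is not injective, hence not bijective.
The image of h is {1, 2, 3, 4, 5}, which has 5 elements.

5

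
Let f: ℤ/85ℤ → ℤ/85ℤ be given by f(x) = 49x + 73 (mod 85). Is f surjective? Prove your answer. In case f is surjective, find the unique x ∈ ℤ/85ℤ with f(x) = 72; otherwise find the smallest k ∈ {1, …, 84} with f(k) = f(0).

26

Since gcd(49, 85) = 1, 49 is invertible modulo 85. Euclid's algorithm: 85 = 1·49 + 36, 49 = 1·36 + 13, 36 = 2·13 + 10, 13 = 1·10 + 3, 10 = 3·3 + 1; back-substituting gives 1 = 59·49 − 34·85, so 49⁻¹ ≡ 59 (mod 85).
For any y ∈ ℤ/85ℤ, x = 59(y − 73) mod 85 satisfies f(x) = 49·59(y − 73) + 73 ≡ y (since 49·59 ≡ 1 mod 85). So every y has a preimage.
Hence f is surjective.
Since f is surjective, we find f⁻¹(72): we need 49x ≡ 72 − 73 ≡ 84 (mod 85). Using 49⁻¹ = 59: x ≡ 59·84 = 4956 = 58·85 + 26, so x = 26.
Check: f(26) = 49·26 + 73 = 1347 = 15·85 + 72 ≡ 72 (mod 85).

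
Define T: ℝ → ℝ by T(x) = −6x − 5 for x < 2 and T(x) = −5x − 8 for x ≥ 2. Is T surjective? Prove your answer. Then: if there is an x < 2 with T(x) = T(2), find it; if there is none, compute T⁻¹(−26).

Both pieces are strictly decreasing (slopes −6 and −5), so each is injective on its own interval.
The left piece maps (−∞, 2) onto (−17, ∞); the right piece maps [2, ∞) onto (−∞, −18].
The union (−17, ∞) ∪ (−∞, −18] omits the interval between −17 and −18; in particular −17 has no preimage. So T is not surjective.
Because the two images are disjoint, no x < 2 has T(x) = T(2), so we compute T⁻¹(−26): −26 lies in (−∞, −18], so solve −5x − 8 = −26: x = (−26 + 8)/(−5) = 18/5.

18/5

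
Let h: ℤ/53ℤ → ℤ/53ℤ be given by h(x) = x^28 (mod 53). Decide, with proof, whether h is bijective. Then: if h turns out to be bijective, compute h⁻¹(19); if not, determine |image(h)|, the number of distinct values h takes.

14

h(2): Repeated squaring mod 53: 2^1 ≡ 2, 2^2 ≡ 2² = 4, 2^4 ≡ 4² = 16, 2^8 ≡ 16² = 256 ≡ 44, 2^16 ≡ 44² = 1936 ≡ 28. Since 28 = 16 + 8 + 4, 2^28 ≡ 28·44·16: 28·44 = 1232 ≡ 13, then 13·16 = 208 ≡ 49. So 2^28 ≡ 49 (mod 53).
h(7): Repeated squaring mod 53: 7^1 ≡ 7, 7^2 ≡ 7² = 49, 7^4 ≡ 49² = 2401 ≡ 16, 7^8 ≡ 16² = 256 ≡ 44, 7^16 ≡ 44² = 1936 ≡ 28. Since 28 = 16 + 8 + 4, 7^28 ≡ 28·44·16: 28·44 = 1232 ≡ 13, then 13·16 = 208 ≡ 49. So 7^28 ≡ 49 (mod 53).
So h(2) = h(7) = 49 while 2 ≠ 7, therefore h is not injective, hence not bijective.
Since h is not bijective, we determine |image(h)|. Computing x^28 mod 53 for each x (by repeated squaring, reducing mod 53 at every step), the values h(0), h(1), …, h(52) are: 0, 1, 49, 44, 16, 28, 36, 49, 42, 28, 47, 15, 15, 10, 16, 13, 44, 24, 47, 10, 24, 36, 46, 1, 46, 42, 13, 13, 42, 46, 1, 46, 36, 24, 10, 47, 24, 44, 13, 16, 10, 15, 15, 47, 28, 42, 49, 36, 28, 16, 44, 49, 1.
The distinct values are {0, 1, 10, 13, 15, 16, 24, 28, 36, 42, 44, 46, 47, 49}; there are 14 of them.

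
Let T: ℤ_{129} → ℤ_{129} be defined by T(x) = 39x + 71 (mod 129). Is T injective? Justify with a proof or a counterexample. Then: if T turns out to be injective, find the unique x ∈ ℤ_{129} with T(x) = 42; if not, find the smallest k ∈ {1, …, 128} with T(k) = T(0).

We have gcd(39, 129) = 3 > 1. Taking u = 0 and v = 43: T(0) = 71 and T(43) = 39·43 + 71 = 1748 ≡ 71 (mod 129).
So T(0) = T(43) while 0 ≠ 43, hence T is not injective.
Since T is not injective, we find the least positive k with T(k) = T(0): this means 39k ≡ 0 (mod 129), i.e. 129 ∣ 39k. Since gcd(39, 129) = 3, dividing through by 3 this holds exactly when 43 ∣ 13k, and as gcd(13, 43) = 1, exactly when 43 ∣ k.
The smallest positive such k is 43.

43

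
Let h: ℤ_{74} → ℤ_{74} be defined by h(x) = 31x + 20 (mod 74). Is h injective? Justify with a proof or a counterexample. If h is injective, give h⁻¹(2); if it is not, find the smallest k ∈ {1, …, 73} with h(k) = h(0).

Recall that h is injective when h(s) = h(t) forces s = t.
Suppose h(s) = h(t) in ℤ_{74}. Then 31s + 20 ≡ 31t + 20 (mod 74), thus 31(s − t) ≡ 0 (mod 74).
Since gcd(31, 74) = 1, 31 is invertible modulo 74, therefore s − t ≡ 0 (mod 74), i.e. s = t.
So h is injective.
We now compute 31⁻¹ mod 74 explicitly. Euclid's algorithm: 74 = 2·31 + 12, 31 = 2·12 + 7, 12 = 1·7 + 5, 7 = 1·5 + 2, 5 = 2·2 + 1; back-substituting gives 1 = 43·31 − 18·74, so 31⁻¹ ≡ 43 (mod 74).
Since h is injective, we find h⁻¹(2): we need 31x ≡ 2 − 20 ≡ 56 (mod 74). Using 31⁻¹ = 43: x ≡ 43·56 = 2408 = 32·74 + 40, so x = 40.
Check: h(40) = 31·40 + 20 = 1260 = 17·74 + 2 ≡ 2 (mod 74).

40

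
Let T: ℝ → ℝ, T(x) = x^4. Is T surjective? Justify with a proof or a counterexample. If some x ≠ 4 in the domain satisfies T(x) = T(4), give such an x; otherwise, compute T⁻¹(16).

Since 4 is even, x^4 ≥ 0 for all x ∈ ℝ, so −1 ∈ ℝ has no preimage. Hence T is not surjective.
For the follow-up, such an x exists: taking x = −4 ∈ ℝ gives T(−4) = 256 = T(4) with −4 ≠ 4.

-4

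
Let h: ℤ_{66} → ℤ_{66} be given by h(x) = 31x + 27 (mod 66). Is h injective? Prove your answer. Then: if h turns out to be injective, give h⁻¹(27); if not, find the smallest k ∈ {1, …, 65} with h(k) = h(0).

Suppose h(s) = h(t) in ℤ_{66}. Then 31s + 27 ≡ 31t + 27 (mod 66), hence 31(s − t) ≡ 0 (mod 66).
Since gcd(31, 66) = 1, 31 is invertible modulo 66, therefore s − t ≡ 0 (mod 66), i.e. s = t.
So h is injective.
We now compute 31⁻¹ mod 66 explicitly. Euclid's algorithm: 66 = 2·31 + 4, 31 = 7·4 + 3, 4 = 1·3 + 1; back-substituting gives 1 = 49·31 − 23·66, so 31⁻¹ ≡ 49 (mod 66).
Since h is injective, we compute h⁻¹(27): solve 31x + 27 ≡ 27 (mod 66), i.e. 31x ≡ 0 (mod 66).
Multiplying by 31⁻¹ = 49 gives x ≡ 49·0 = 0 ≡ 0 (mod 66).
Check: h(0) = 31·0 + 27 = 27 ≡ 27 (mod 66).

0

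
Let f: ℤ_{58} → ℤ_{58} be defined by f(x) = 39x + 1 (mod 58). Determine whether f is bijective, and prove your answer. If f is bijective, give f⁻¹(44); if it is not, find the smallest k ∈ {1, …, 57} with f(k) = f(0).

By definition, f is injective when f(u) = f(v) forces u = v.
If f(u) = f(v), then 39u ≡ 39v (mod 58). Because gcd(39, 58) = 1, we may cancel 39 to get u ≡ v (mod 58).
We now compute 39⁻¹ mod 58 explicitly. Euclid's algorithm: 58 = 1·39 + 19, 39 = 2·19 + 1; back-substituting gives 1 = 3·39 − 2·58, so 39⁻¹ ≡ 3 (mod 58).
For any y ∈ ℤ_{58}, x = 3(y − 1) mod 58 satisfies f(x) = 39·3(y − 1) + 1 ≡ y (since 39·3 ≡ 1 mod 58). So every y has a preimage.
Therefore f is bijective.
Since f is bijective, we compute f⁻¹(44): solve 39x + 1 ≡ 44 (mod 58), i.e. 39x ≡ 43 (mod 58).
Multiplying by 39⁻¹ = 3 gives x ≡ 3·43 = 129 = 2·58 + 13 ≡ 13 (mod 58).
Check: f(13) = 39·13 + 1 = 508 = 8·58 + 44 ≡ 44 (mod 58).

13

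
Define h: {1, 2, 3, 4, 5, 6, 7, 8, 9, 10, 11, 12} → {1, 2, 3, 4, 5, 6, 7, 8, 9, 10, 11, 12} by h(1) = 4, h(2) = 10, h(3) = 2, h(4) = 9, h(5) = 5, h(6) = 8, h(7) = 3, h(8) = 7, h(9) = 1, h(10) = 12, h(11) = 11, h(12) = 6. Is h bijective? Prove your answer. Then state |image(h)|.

The values 4, 10, 2, 9, 5, 8, 3, 7, 1, 12, 11, 6 are a permutation of {1, 2, 3, 4, 5, 6, 7, 8, 9, 10, 11, 12}: each element appears exactly once.
So h is injective and surjective, hence bijective.
The image of h is {1, 2, 3, 4, 5, 6, 7, 8, 9, 10, 11, 12}, which has 12 elements.

12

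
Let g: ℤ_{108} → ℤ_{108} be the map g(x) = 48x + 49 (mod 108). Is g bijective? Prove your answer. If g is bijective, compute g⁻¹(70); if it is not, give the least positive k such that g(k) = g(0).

We have gcd(48, 108) = 12 > 1. Taking u = 0 and v = 9: g(0) = 49 and g(9) = 48·9 + 49 = 481 ≡ 49 (mod 108).
So g(0) = g(9) while 0 ≠ 9, therefore g is not injective, hence not bijective.
Since g is not bijective, we find the least positive k with g(k) = g(0): this means 48k ≡ 0 (mod 108), i.e. 108 ∣ 48k. Since gcd(48, 108) = 12, dividing through by 12 this holds exactly when 9 ∣ 4k, and as gcd(4, 9) = 1, exactly when 9 ∣ k.
The smallest positive such k is 9.

9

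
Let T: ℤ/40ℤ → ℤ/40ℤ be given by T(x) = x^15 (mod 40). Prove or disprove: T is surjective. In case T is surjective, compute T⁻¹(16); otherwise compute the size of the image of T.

T(0) = 0^15 = 0.
T(10): Repeated squaring mod 40: 10^1 ≡ 10, 10^2 ≡ 10² = 100 ≡ 20, 10^4 ≡ 20² = 400 ≡ 0, 10^8 ≡ 0² = 0. Since 15 = 8 + 4 + 2 + 1, 10^15 ≡ 0·0·20·10: 0·0 = 0, then 0·20 = 0, then 0·10 = 0. So 10^15 ≡ 0 (mod 40).
So T(0) = T(10) = 0 while 0 ≠ 10, therefore T is not injective.
A non-injective map from the 40-element set ℤ/40ℤ to itself takes at most 39 distinct values, so it cannot be surjective. So T is not surjective.
Since T is not surjective, we determine |image(T)|. Computing x^15 mod 40 for each x (by repeated squaring, reducing mod 40 at every step), the values T(0), T(1), …, T(39) are: 0, 1, 8, 27, 24, 5, 16, 23, 32, 9, 0, 11, 8, 37, 24, 15, 16, 33, 32, 19, 0, 21, 8, 7, 24, 25, 16, 3, 32, 29, 0, 31, 8, 17, 24, 35, 16, 13, 32, 39.
The distinct values are {0, 1, 3, 5, 7, 8, 9, 11, 13, 15, 16, 17, 19, 21, 23, 24, 25, 27, 29, 31, 32, 33, 35, 37, 39}; there are 25 of them.

25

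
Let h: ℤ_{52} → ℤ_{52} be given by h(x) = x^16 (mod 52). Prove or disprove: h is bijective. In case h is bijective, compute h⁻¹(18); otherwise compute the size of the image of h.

h(1) = 1^16 = 1.
h(5): Repeated squaring mod 52: 5^1 ≡ 5, 5^2 ≡ 5² = 25, 5^4 ≡ 25² = 625 ≡ 1, 5^8 ≡ 1² = 1, 5^16 ≡ 1² = 1. So 5^16 ≡ 1 (mod 52).
So h(1) = h(5) = 1 while 1 ≠ 5, thus h is not injective, hence not bijective.
Since h is not bijective, we determine |image(h)|. Computing x^16 mod 52 for each x (by repeated squaring, reducing mod 52 at every step), the values h(0), h(1), …, h(51) are: 0, 1, 16, 29, 48, 1, 48, 9, 40, 9, 16, 29, 40, 13, 40, 29, 16, 9, 40, 9, 48, 1, 48, 29, 16, 1, 0, 1, 16, 29, 48, 1, 48, 9, 40, 9, 16, 29, 40, 13, 40, 29, 16, 9, 40, 9, 48, 1, 48, 29, 16, 1.
The distinct values are {0, 1, 9, 13, 16, 29, 40, 48}; there are 8 of them.

8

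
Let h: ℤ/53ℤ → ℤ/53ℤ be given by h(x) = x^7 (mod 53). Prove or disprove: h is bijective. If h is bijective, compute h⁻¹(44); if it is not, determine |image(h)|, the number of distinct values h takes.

Since 53 is prime, the nonzero elements of ℤ/53ℤ form a cyclic group of order 52.
As gcd(7, 52) = 1, raising to the 7th power is a bijection on this group: if s^7 ≡ t^7 then (st^{−1})^7 = 1, and the only element of order dividing gcd(7, 52) = 1 is 1, so s = t.
With h(0) = 0 this makes h injective on all of ℤ/53ℤ, hence bijective (finite equal-size domain and codomain). In particular h is bijective.
Since h is bijective, we find the preimage of 44. The inverse of x ↦ x^7 on (ℤ/53ℤ)^× is x ↦ x^15, because 7·15 = 105 = 2·52 + 1 ≡ 1 (mod 52) and x^{52} = 1 for x ≠ 0 (Fermat). So h⁻¹(44) = 44^15 mod 53.
Repeated squaring mod 53: 44^1 ≡ 44, 44^2 ≡ 44² = 1936 ≡ 28, 44^4 ≡ 28² = 784 ≡ 42, 44^8 ≡ 42² = 1764 ≡ 15. Since 15 = 8 + 4 + 2 + 1, 44^15 ≡ 15·42·28·44: 15·42 = 630 ≡ 47, then 47·28 = 1316 ≡ 44, then 44·44 = 1936 ≡ 28. So 44^15 ≡ 28 (mod 53).
Hence h⁻¹(44) = 28.

28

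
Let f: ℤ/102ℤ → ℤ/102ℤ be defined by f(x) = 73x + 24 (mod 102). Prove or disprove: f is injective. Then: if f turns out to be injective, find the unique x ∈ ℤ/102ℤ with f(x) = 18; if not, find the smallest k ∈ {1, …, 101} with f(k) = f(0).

60

If f(s) = f(t), then 73s ≡ 73t (mod 102). Because gcd(73, 102) = 1, we may cancel 73 to get s ≡ t (mod 102).
Hence f is injective.
We now compute 73⁻¹ mod 102 explicitly. Euclid's algorithm: 102 = 1·73 + 29, 73 = 2·29 + 15, 29 = 1·15 + 14, 15 = 1·14 + 1; back-substituting gives 1 = 7·73 − 5·102, so 73⁻¹ ≡ 7 (mod 102).
Since f is injective, we compute f⁻¹(18): solve 73x + 24 ≡ 18 (mod 102), i.e. 73x ≡ 96 (mod 102).
Multiplying by 73⁻¹ = 7 gives x ≡ 7·96 = 672 = 6·102 + 60 ≡ 60 (mod 102).
Check: f(60) = 73·60 + 24 = 4404 = 43·102 + 18 ≡ 18 (mod 102).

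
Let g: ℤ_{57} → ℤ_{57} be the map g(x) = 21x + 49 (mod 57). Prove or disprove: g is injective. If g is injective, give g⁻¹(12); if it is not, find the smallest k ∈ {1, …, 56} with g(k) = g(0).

19

Recall: g is injective when g(x_1) = g(x_2) forces x_1 = x_2.
We have gcd(21, 57) = 3 > 1. Taking x_1 = 0 and x_2 = 19: g(0) = 49 and g(19) = 21·19 + 49 = 448 ≡ 49 (mod 57).
So g(0) = g(19) while 0 ≠ 19, hence g is not injective.
Since g is not injective, we find the least positive k with g(k) = g(0): this means 21k ≡ 0 (mod 57), i.e. 57 ∣ 21k. Since gcd(21, 57) = 3, dividing through by 3 this holds exactly when 19 ∣ 7k, and as gcd(7, 19) = 1, exactly when 19 ∣ k.
The smallest positive such k is 19.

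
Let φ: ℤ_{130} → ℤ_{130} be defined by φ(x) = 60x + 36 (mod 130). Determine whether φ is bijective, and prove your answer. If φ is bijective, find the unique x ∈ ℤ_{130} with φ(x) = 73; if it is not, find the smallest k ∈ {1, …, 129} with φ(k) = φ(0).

13

We have gcd(60, 130) = 10 > 1. Taking u = 0 and v = 13: φ(0) = 36 and φ(13) = 60·13 + 36 = 816 ≡ 36 (mod 130).
So φ(0) = φ(13) while 0 ≠ 13, thus φ is not injective, hence not bijective.
Since φ is not bijective, we find the least positive k with φ(k) = φ(0): this means 60k ≡ 0 (mod 130), i.e. 130 ∣ 60k. Since gcd(60, 130) = 10, dividing through by 10 this holds exactly when 13 ∣ 6k, and as gcd(6, 13) = 1, exactly when 13 ∣ k.
The smallest positive such k is 13.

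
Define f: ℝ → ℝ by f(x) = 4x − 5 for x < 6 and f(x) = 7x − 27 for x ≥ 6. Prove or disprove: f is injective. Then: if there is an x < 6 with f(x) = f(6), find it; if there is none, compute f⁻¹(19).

5

Both pieces are strictly increasing (slopes 4 and 7), so each is injective on its own interval.
The left piece maps (−∞, 6) onto (−∞, 19); the right piece maps [6, ∞) onto [15, ∞).
These images overlap. In particular f(6) = 15 (right piece), and solving 4x − 5 = 15 on the left piece gives x = 5 < 6.
So f(5) = f(6) with 5 ≠ 6, and f is not injective. This x = 5 is the requested value below 6.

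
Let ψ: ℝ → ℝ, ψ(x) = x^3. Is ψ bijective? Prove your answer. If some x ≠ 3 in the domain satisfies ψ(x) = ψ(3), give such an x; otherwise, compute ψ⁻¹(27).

3

On ℝ, x ↦ x^3 is strictly increasing (injective) and for any y ∈ ℝ the 3rd root y^{1/3} lies in ℝ (surjective). So ψ is bijective.
Since x ↦ x^3 is strictly increasing on ℝ, it is injective there, so no x ≠ 3 in the domain has ψ(x) = ψ(3). We therefore compute ψ⁻¹(27) = 27^{1/3} = 3 (indeed 3^3 = 27).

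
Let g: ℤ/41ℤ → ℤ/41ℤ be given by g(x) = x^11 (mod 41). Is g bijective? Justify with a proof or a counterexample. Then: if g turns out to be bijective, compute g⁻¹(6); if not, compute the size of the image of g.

28

Since 41 is prime, the nonzero elements of ℤ/41ℤ form a cyclic group of order 40.
As gcd(11, 40) = 1, raising to the 11th power is a bijection on this group: if a^11 ≡ b^11 then (ab^{−1})^11 = 1, and the only element of order dividing gcd(11, 40) = 1 is 1, so a = b.
With g(0) = 0 this makes g injective on all of ℤ/41ℤ, hence bijective (finite equal-size domain and codomain). In particular g is bijective.
Since g is bijective, we find the preimage of 6. The inverse of x ↦ x^11 on (ℤ/41ℤ)^× is x ↦ x^11, because 11·11 = 121 = 3·40 + 1 ≡ 1 (mod 40) and x^{40} = 1 for x ≠ 0 (Fermat). So g⁻¹(6) = 6^11 mod 41.
Repeated squaring mod 41: 6^1 ≡ 6, 6^2 ≡ 6² = 36, 6^4 ≡ 36² = 1296 ≡ 25, 6^8 ≡ 25² = 625 ≡ 10. Since 11 = 8 + 2 + 1, 6^11 ≡ 10·36·6: 10·36 = 360 ≡ 32, then 32·6 = 192 ≡ 28. So 6^11 ≡ 28 (mod 41).
Hence g⁻¹(6) = 28.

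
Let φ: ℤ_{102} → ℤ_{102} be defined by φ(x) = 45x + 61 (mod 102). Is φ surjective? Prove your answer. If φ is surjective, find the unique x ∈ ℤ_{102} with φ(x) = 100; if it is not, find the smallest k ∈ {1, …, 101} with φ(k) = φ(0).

Since gcd(45, 102) = 3, we have 45x ≡ 0 (mod 3) for all x, so φ(x) ≡ 1 (mod 3).
But 0 ≢ 1 (mod 3), so 0 ∈ ℤ_{102} has no preimage. Therefore φ is not surjective.
Since φ is not surjective, we find the least positive k with φ(k) = φ(0): this means 45k ≡ 0 (mod 102), i.e. 102 ∣ 45k. Since gcd(45, 102) = 3, dividing through by 3 this holds exactly when 34 ∣ 15k, and as gcd(15, 34) = 1, exactly when 34 ∣ k.
The smallest positive such k is 34.

34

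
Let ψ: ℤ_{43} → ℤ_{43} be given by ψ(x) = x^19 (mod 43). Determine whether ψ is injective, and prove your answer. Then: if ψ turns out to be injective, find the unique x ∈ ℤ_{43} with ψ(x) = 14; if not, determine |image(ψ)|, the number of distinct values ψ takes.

13

Since 43 is prime, the nonzero elements of ℤ_{43} form a cyclic group of order 42.
As gcd(19, 42) = 1, raising to the 19th power is a bijection on this group: if u^19 ≡ v^19 then (uv^{−1})^19 = 1, and the only element of order dividing gcd(19, 42) = 1 is 1, so u = v.
With ψ(0) = 0 this makes ψ injective on all of ℤ_{43}, hence bijective (finite equal-size domain and codomain). In particular ψ is injective.
Since ψ is injective, we find the preimage of 14. The inverse of x ↦ x^19 on (ℤ_{43})^× is x ↦ x^31, because 19·31 = 589 = 14·42 + 1 ≡ 1 (mod 42) and x^{42} = 1 for x ≠ 0 (Fermat). So ψ⁻¹(14) = 14^31 mod 43.
Repeated squaring mod 43: 14^1 ≡ 14, 14^2 ≡ 14² = 196 ≡ 24, 14^4 ≡ 24² = 576 ≡ 17, 14^8 ≡ 17² = 289 ≡ 31, 14^16 ≡ 31² = 961 ≡ 15. Since 31 = 16 + 8 + 4 + 2 + 1, 14^31 ≡ 15·31·17·24·14: 15·31 = 465 ≡ 35, then 35·17 = 595 ≡ 36, then 36·24 = 864 ≡ 4, then 4·14 = 56 ≡ 13. So 14^31 ≡ 13 (mod 43).
Hence ψ⁻¹(14) = 13.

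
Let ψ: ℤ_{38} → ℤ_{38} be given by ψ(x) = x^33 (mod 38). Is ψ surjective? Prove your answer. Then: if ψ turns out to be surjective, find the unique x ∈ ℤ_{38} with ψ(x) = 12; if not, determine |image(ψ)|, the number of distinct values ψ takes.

ψ(4): Repeated squaring mod 38: 4^1 ≡ 4, 4^2 ≡ 4² = 16, 4^4 ≡ 16² = 256 ≡ 28, 4^8 ≡ 28² = 784 ≡ 24, 4^16 ≡ 24² = 576 ≡ 6, 4^32 ≡ 6² = 36. Since 33 = 32 + 1, 4^33 ≡ 36·4: 36·4 = 144 ≡ 30. So 4^33 ≡ 30 (mod 38).
ψ(6): Repeated squaring mod 38: 6^1 ≡ 6, 6^2 ≡ 6² = 36, 6^4 ≡ 36² = 1296 ≡ 4, 6^8 ≡ 4² = 16, 6^16 ≡ 16² = 256 ≡ 28, 6^32 ≡ 28² = 784 ≡ 24. Since 33 = 32 + 1, 6^33 ≡ 24·6: 24·6 = 144 ≡ 30. So 6^33 ≡ 30 (mod 38).
So ψ(4) = ψ(6) = 30 while 4 ≠ 6, so ψ is not injective.
A non-injective map from the 38-element set ℤ_{38} to itself takes at most 37 distinct values, so it cannot be surjective. Thus ψ is not surjective.
Since ψ is not surjective, we determine |image(ψ)|. Computing x^33 mod 38 for each x (by repeated squaring, reducing mod 38 at every step), the values ψ(0), ψ(1), …, ψ(37) are: 0, 1, 12, 31, 30, 7, 30, 1, 18, 11, 8, 1, 18, 27, 12, 27, 26, 7, 18, 19, 20, 31, 12, 11, 26, 11, 20, 37, 30, 27, 20, 37, 8, 31, 8, 7, 26, 37.
The distinct values are {0, 1, 7, 8, 11, 12, 18, 19, 20, 26, 27, 30, 31, 37}; there are 14 of them.

14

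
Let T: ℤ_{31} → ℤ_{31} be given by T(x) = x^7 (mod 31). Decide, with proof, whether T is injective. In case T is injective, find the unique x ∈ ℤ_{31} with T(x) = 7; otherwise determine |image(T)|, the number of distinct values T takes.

Since 31 is prime, the nonzero elements of ℤ_{31} form a cyclic group of order 30.
As gcd(7, 30) = 1, raising to the 7th power is a bijection on this group: if x_1^7 ≡ x_2^7 then (x_1x_2^{−1})^7 = 1, and the only element of order dividing gcd(7, 30) = 1 is 1, so x_1 = x_2.
With T(0) = 0 this makes T injective on all of ℤ_{31}, hence bijective (finite equal-size domain and codomain). In particular T is injective.
Since T is injective, we find the preimage of 7. The inverse of x ↦ x^7 on (ℤ_{31})^× is x ↦ x^13, because 7·13 = 91 = 3·30 + 1 ≡ 1 (mod 30) and x^{30} = 1 for x ≠ 0 (Fermat). So T⁻¹(7) = 7^13 mod 31.
Repeated squaring mod 31: 7^1 ≡ 7, 7^2 ≡ 7² = 49 ≡ 18, 7^4 ≡ 18² = 324 ≡ 14, 7^8 ≡ 14² = 196 ≡ 10. Since 13 = 8 + 4 + 1, 7^13 ≡ 10·14·7: 10·14 = 140 ≡ 16, then 16·7 = 112 ≡ 19. So 7^13 ≡ 19 (mod 31).
Hence T⁻¹(7) = 19.

19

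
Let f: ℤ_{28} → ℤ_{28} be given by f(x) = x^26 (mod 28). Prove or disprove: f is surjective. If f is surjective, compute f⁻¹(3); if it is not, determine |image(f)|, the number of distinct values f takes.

8

f(6): Repeated squaring mod 28: 6^1 ≡ 6, 6^2 ≡ 6² = 36 ≡ 8, 6^4 ≡ 8² = 64 ≡ 8, 6^8 ≡ 8² = 64 ≡ 8, 6^16 ≡ 8² = 64 ≡ 8. Since 26 = 16 + 8 + 2, 6^26 ≡ 8·8·8: 8·8 = 64 ≡ 8, then 8·8 = 64 ≡ 8. So 6^26 ≡ 8 (mod 28).
f(8): Repeated squaring mod 28: 8^1 ≡ 8, 8^2 ≡ 8² = 64 ≡ 8, 8^4 ≡ 8² = 64 ≡ 8, 8^8 ≡ 8² = 64 ≡ 8, 8^16 ≡ 8² = 64 ≡ 8. Since 26 = 16 + 8 + 2, 8^26 ≡ 8·8·8: 8·8 = 64 ≡ 8, then 8·8 = 64 ≡ 8. So 8^26 ≡ 8 (mod 28).
So f(6) = f(8) = 8 while 6 ≠ 8, therefore f is not injective.
A non-injective map from the 28-element set ℤ_{28} to itself takes at most 27 distinct values, so it cannot be surjective. So f is not surjective.
Since f is not surjective, we determine |image(f)|. Computing x^26 mod 28 for each x (by repeated squaring, reducing mod 28 at every step), the values f(0), f(1), …, f(27) are: 0, 1, 4, 9, 16, 25, 8, 21, 8, 25, 16, 9, 4, 1, 0, 1, 4, 9, 16, 25, 8, 21, 8, 25, 16, 9, 4, 1.
The distinct values are {0, 1, 4, 8, 9, 16, 21, 25}; there are 8 of them.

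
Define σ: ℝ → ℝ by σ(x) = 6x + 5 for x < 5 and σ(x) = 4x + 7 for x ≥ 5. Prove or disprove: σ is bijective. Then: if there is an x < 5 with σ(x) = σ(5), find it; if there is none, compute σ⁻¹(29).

11/3

Both pieces are strictly increasing (slopes 6 and 4), so each is injective on its own interval.
The left piece maps (−∞, 5) onto (−∞, 35); the right piece maps [5, ∞) onto [27, ∞).
These images overlap. In particular σ(5) = 27 (right piece), and solving 6x + 5 = 27 on the left piece gives x = 11/3 < 5.
So σ(11/3) = σ(5) with 11/3 ≠ 5, and σ is not injective, hence not bijective. This x = 11/3 is the requested value below 5.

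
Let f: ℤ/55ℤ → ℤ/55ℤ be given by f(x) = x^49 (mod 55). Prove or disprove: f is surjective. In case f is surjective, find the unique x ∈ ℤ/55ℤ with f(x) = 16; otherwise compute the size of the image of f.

31

Computing x^49 mod 55 for each x (by repeated squaring, reducing mod 55 at every step), the values f(0), f(1), …, f(54) are: 0, 1, 17, 48, 14, 20, 46, 52, 18, 49, 10, 11, 12, 28, 4, 25, 31, 2, 8, 29, 5, 21, 22, 23, 39, 15, 36, 42, 13, 19, 40, 16, 32, 33, 34, 50, 26, 47, 53, 24, 30, 51, 27, 43, 44, 45, 6, 37, 3, 9, 35, 41, 7, 38, 54.
Every element of ℤ/55ℤ appears exactly once in this list, so f is a bijection, and in particular surjective.
Since f is surjective, we read off the preimage of 16 from the same table: f(31) = 16, so f⁻¹(16) = 31.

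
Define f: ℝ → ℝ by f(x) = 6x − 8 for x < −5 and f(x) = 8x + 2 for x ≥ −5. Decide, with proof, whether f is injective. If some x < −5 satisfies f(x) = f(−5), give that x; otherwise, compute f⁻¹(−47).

-13/2

Both pieces are strictly increasing (slopes 6 and 8), so each is injective on its own interval.
The left piece maps (−∞, −5) onto (−∞, −38); the right piece maps [−5, ∞) onto [−38, ∞).
These images are disjoint, so no value is attained by both pieces. Hence f is injective.
Because the two images are disjoint, no x < −5 has f(x) = f(−5), so we compute f⁻¹(−47): −47 lies in (−∞, −38), so solve 6x − 8 = −47: x = (−47 + 8)/6 = −13/2.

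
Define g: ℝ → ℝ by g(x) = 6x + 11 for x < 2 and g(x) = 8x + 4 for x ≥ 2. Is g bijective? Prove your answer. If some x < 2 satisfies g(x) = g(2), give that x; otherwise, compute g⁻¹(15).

3/2

Both pieces are strictly increasing (slopes 6 and 8), so each is injective on its own interval.
The left piece maps (−∞, 2) onto (−∞, 23); the right piece maps [2, ∞) onto [20, ∞).
These images overlap. In particular g(2) = 20 (right piece), and solving 6x + 11 = 20 on the left piece gives x = 3/2 < 2.
So g(3/2) = g(2) with 3/2 ≠ 2, and g is not injective, hence not bijective. This x = 3/2 is the requested value below 2.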